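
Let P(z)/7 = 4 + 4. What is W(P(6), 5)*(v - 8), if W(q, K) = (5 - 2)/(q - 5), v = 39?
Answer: 31/17 ≈ 1.8235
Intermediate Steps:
P(z) = 56 (P(z) = 7*(4 + 4) = 7*8 = 56)
W(q, K) = 3/(-5 + q)
W(P(6), 5)*(v - 8) = (3/(-5 + 56))*(39 - 8) = (3/51)*31 = (3*(1/51))*31 = (1/17)*31 = 31/17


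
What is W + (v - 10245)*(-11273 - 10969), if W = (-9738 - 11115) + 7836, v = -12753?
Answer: 511508499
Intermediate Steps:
W = -13017 (W = -20853 + 7836 = -13017)
W + (v - 10245)*(-11273 - 10969) = -13017 + (-12753 - 10245)*(-11273 - 10969) = -13017 - 22998*(-22242) = -13017 + 511521516 = 511508499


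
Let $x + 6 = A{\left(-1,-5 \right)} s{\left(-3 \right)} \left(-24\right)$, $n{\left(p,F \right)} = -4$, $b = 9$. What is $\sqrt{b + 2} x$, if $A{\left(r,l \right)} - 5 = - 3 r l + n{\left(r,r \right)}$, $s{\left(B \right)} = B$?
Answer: $- 1014 \sqrt{11} \approx -3363.1$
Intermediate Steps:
$A{\left(r,l \right)} = 1 - 3 l r$ ($A{\left(r,l \right)} = 5 + \left(- 3 r l - 4\right) = 5 - \left(4 + 3 l r\right) = 1 - 3 l r$)
$x = -1014$ ($x = -6 + \left(1 - \left(-15\right) \left(-1\right)\right) \left(-3\right) \left(-24\right) = -6 + \left(1 - 15\right) \left(-3\right) \left(-24\right) = -6 + \left(-14\right) \left(-3\right) \left(-24\right) = -6 + 42 \left(-24\right) = -6 - 1008 = -1014$)
$\sqrt{b + 2} x = \sqrt{9 + 2} \left(-1014\right) = \sqrt{11} \left(-1014\right) = - 1014 \sqrt{11}$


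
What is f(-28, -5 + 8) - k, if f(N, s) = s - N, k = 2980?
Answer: -2949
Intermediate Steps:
f(-28, -5 + 8) - k = ((-5 + 8) - 1*(-28)) - 1*2980 = (3 + 28) - 2980 = 31 - 2980 = -2949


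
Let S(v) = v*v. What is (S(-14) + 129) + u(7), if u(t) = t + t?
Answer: 339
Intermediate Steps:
S(v) = v²
u(t) = 2*t
(S(-14) + 129) + u(7) = ((-14)² + 129) + 2*7 = (196 + 129) + 14 = 325 + 14 = 339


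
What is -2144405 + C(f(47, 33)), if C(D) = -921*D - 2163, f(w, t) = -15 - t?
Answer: -2102360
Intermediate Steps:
C(D) = -2163 - 921*D
-2144405 + C(f(47, 33)) = -2144405 + (-2163 - 921*(-15 - 1*33)) = -2144405 + (-2163 - 921*(-15 - 33)) = -2144405 + (-2163 - 921*(-48)) = -2144405 + (-2163 + 44208) = -2144405 + 42045 = -2102360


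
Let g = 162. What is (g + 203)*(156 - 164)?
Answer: -2920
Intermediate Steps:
(g + 203)*(156 - 164) = (162 + 203)*(156 - 164) = 365*(-8) = -2920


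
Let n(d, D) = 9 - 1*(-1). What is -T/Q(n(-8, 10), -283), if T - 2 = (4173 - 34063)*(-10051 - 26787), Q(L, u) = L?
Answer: -550543911/5 ≈ -1.1011e+8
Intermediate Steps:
n(d, D) = 10 (n(d, D) = 9 + 1 = 10)
T = 1101087822 (T = 2 + (4173 - 34063)*(-10051 - 26787) = 2 - 29890*(-36838) = 2 + 1101087820 = 1101087822)
-T/Q(n(-8, 10), -283) = -1101087822/10 = -1*550543911/5 = -550543911/5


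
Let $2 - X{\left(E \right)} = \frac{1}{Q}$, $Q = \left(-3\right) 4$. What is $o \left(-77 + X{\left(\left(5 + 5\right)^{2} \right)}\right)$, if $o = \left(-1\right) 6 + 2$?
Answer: $\frac{899}{3} \approx 299.67$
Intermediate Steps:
$Q = -12$
$X{\left(E \right)} = \frac{25}{12}$ ($X{\left(E \right)} = 2 - \frac{1}{-12} = 2 - - \frac{1}{12} = 2 + \frac{1}{12} = \frac{25}{12}$)
$o = -4$ ($o = -6 + 2 = -4$)
$o \left(-77 + X{\left(\left(5 + 5\right)^{2} \right)}\right) = - 4 \left(-77 + \frac{25}{12}\right) = \left(-4\right) \left(- \frac{899}{12}\right) = \frac{899}{3}$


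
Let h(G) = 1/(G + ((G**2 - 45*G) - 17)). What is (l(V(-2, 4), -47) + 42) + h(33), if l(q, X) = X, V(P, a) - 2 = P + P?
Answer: -1901/380 ≈ -5.0026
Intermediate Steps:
V(P, a) = 2 + 2*P (V(P, a) = 2 + (P + P) = 2 + 2*P)
h(G) = 1/(-17 + G**2 - 44*G) (h(G) = 1/(G + (-17 + G**2 - 45*G)) = 1/(-17 + G**2 - 44*G))
(l(V(-2, 4), -47) + 42) + h(33) = (-47 + 42) + 1/(-17 + 33**2 - 44*33) = -5 + 1/(-17 + 1089 - 1452) = -5 + 1/(-380) = -5 - 1/380 = -1901/380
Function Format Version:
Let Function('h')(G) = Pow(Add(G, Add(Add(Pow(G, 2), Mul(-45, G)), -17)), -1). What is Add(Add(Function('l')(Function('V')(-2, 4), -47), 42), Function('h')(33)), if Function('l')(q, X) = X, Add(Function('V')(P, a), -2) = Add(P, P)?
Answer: Rational(-1901, 380) ≈ -5.0026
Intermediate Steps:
Function('V')(P, a) = Add(2, Mul(2, P)) (Function('V')(P, a) = Add(2, Add(P, P)) = Add(2, Mul(2, P)))
Function('h')(G) = Pow(Add(-17, Pow(G, 2), Mul(-44, G)), -1) (Function('h')(G) = Pow(Add(G, Add(-17, Pow(G, 2), Mul(-45, G))), -1) = Pow(Add(-17, Pow(G, 2), Mul(-44, G)), -1))
Add(Add(Function('l')(Function('V')(-2, 4), -47), 42), Function('h')(33)) = Add(Add(-47, 42), Pow(Add(-17, Pow(33, 2), Mul(-44, 33)), -1)) = Add(-5, Pow(Add(-17, 1089, -1452), -1)) = Add(-5, Pow(-380, -1)) = Add(-5, Rational(-1, 380)) = Rational(-1901, 380)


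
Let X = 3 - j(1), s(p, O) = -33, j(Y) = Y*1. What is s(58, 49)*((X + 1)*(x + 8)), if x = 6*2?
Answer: -1980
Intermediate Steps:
x = 12
j(Y) = Y
X = 2 (X = 3 - 1*1 = 3 - 1 = 2)
s(58, 49)*((X + 1)*(x + 8)) = -33*(2 + 1)*(12 + 8) = -99*20 = -33*60 = -1980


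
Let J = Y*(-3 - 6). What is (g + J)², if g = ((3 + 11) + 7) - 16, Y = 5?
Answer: 1600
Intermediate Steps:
J = -45 (J = 5*(-3 - 6) = 5*(-9) = -45)
g = 5 (g = (14 + 7) - 16 = 21 - 16 = 5)
(g + J)² = (5 - 45)² = (-40)² = 1600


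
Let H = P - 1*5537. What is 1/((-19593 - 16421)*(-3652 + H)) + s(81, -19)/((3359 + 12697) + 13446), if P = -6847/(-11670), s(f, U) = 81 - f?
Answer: 5835/1930868695481 ≈ 3.0220e-9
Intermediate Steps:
P = 6847/11670 (P = -6847*(-1/11670) = 6847/11670 ≈ 0.58672)
H = -64609943/11670 (H = 6847/11670 - 1*5537 = 6847/11670 - 5537 = -64609943/11670 ≈ -5536.4)
1/((-19593 - 16421)*(-3652 + H)) + s(81, -19)/((3359 + 12697) + 13446) = 1/((-19593 - 16421)*(-3652 - 64609943/11670)) + (81 - 1*81)/((3359 + 12697) + 13446) = 1/((-36014)*(-107228783/11670)) + (81 - 81)/(16056 + 13446) = -1/36014*(-11670/107228783) + 0/29502 = 5835/1930868695481 + 0*(1/29502) = 5835/1930868695481 + 0 = 5835/1930868695481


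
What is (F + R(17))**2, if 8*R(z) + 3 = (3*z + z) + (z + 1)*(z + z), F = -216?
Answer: 1104601/64 ≈ 17259.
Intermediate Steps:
R(z) = -3/8 + z/2 + z*(1 + z)/4 (R(z) = -3/8 + ((3*z + z) + (z + 1)*(z + z))/8 = -3/8 + (4*z + (1 + z)*(2*z))/8 = -3/8 + (4*z + 2*z*(1 + z))/8 = -3/8 + (z/2 + z*(1 + z)/4) = -3/8 + z/2 + z*(1 + z)/4)
(F + R(17))**2 = (-216 + (-3/8 + (1/4)*17**2 + (3/4)*17))**2 = (-216 + (-3/8 + (1/4)*289 + 51/4))**2 = (-216 + (-3/8 + 289/4 + 51/4))**2 = (-216 + 677/8)**2 = (-1051/8)**2 = 1104601/64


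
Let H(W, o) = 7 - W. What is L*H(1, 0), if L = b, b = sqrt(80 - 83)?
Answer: 6*I*sqrt(3) ≈ 10.392*I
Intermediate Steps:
b = I*sqrt(3) (b = sqrt(-3) = I*sqrt(3) ≈ 1.732*I)
L = I*sqrt(3) ≈ 1.732*I
L*H(1, 0) = (I*sqrt(3))*(7 - 1*1) = (I*sqrt(3))*(7 - 1) = (I*sqrt(3))*6 = 6*I*sqrt(3)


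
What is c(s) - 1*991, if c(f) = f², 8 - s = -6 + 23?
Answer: -910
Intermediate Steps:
s = -9 (s = 8 - (-6 + 23) = 8 - 1*17 = 8 - 17 = -9)
c(s) - 1*991 = (-9)² - 1*991 = 81 - 991 = -910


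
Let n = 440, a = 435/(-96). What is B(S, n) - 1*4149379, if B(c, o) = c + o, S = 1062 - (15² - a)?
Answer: -132739409/32 ≈ -4.1481e+6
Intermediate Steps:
a = -145/32 (a = 435*(-1/96) = -145/32 ≈ -4.5313)
S = 26639/32 (S = 1062 - (15² - 1*(-145/32)) = 1062 - (225 + 145/32) = 1062 - 1*7345/32 = 1062 - 7345/32 = 26639/32 ≈ 832.47)
B(S, n) - 1*4149379 = (26639/32 + 440) - 1*4149379 = 40719/32 - 4149379 = -132739409/32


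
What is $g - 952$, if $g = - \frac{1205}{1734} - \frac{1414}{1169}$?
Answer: $- \frac{276229759}{289578} \approx -953.9$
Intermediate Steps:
$g = - \frac{551503}{289578}$ ($g = \left(-1205\right) \frac{1}{1734} - \frac{202}{167} = - \frac{1205}{1734} - \frac{202}{167} = - \frac{551503}{289578} \approx -1.9045$)
$g - 952 = - \frac{551503}{289578} - 952 = - \frac{276229759}{289578}$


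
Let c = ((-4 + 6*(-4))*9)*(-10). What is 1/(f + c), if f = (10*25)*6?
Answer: 1/4020 ≈ 0.00024876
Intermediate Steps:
c = 2520 (c = ((-4 - 24)*9)*(-10) = -28*9*(-10) = -252*(-10) = 2520)
f = 1500 (f = 250*6 = 1500)
1/(f + c) = 1/(1500 + 2520) = 1/4020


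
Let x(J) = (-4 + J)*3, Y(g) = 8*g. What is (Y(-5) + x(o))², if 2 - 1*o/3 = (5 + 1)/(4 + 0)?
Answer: 9025/4 ≈ 2256.3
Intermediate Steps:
o = 3/2 (o = 6 - 3*(5 + 1)/(4 + 0) = 6 - 18/4 = 6 - 3*3/2 = 6 - 9/2 = 3/2 ≈ 1.5000)
x(J) = -12 + 3*J
(Y(-5) + x(o))² = (8*(-5) + (-12 + 3*(3/2)))² = (-40 + (-12 + 9/2))² = (-40 - 15/2)² = (-95/2)² = 9025/4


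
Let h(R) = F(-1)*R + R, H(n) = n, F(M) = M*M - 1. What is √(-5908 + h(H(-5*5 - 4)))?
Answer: I*√5937 ≈ 77.052*I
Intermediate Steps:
F(M) = -1 + M² (F(M) = M² - 1 = -1 + M²)
h(R) = R (h(R) = (-1 + (-1)²)*R + R = (-1 + 1)*R + R = 0*R + R = 0 + R = R)
√(-5908 + h(H(-5*5 - 4))) = √(-5908 + (-5*5 - 4)) = √(-5908 + (-25 - 4)) = √(-5908 - 29) = √(-5937) = I*√5937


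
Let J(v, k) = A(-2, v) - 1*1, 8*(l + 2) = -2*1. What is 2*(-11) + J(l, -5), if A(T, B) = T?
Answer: -25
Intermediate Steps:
l = -9/4 (l = -2 + (-2*1)/8 = -2 + (⅛)*(-2) = -2 - ¼ = -9/4 ≈ -2.2500)
J(v, k) = -3 (J(v, k) = -2 - 1*1 = -2 - 1 = -3)
2*(-11) + J(l, -5) = 2*(-11) - 3 = -22 - 3 = -25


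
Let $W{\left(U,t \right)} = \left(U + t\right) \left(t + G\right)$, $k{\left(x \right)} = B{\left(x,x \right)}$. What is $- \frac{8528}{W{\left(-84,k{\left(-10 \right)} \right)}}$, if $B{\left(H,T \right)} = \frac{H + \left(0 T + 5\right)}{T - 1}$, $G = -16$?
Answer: $- \frac{1031888}{157149} \approx -6.5663$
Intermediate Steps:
$B{\left(H,T \right)} = \frac{5 + H}{-1 + T}$ ($B{\left(H,T \right)} = \frac{H + \left(0 + 5\right)}{-1 + T} = \frac{H + 5}{-1 + T} = \frac{5 + H}{-1 + T}$)
$k{\left(x \right)} = \frac{5 + x}{-1 + x}$
$W{\left(U,t \right)} = \left(-16 + t\right) \left(U + t\right)$ ($W{\left(U,t \right)} = \left(U + t\right) \left(t - 16\right) = \left(U + t\right) \left(-16 + t\right) = \left(-16 + t\right) \left(U + t\right)$)
$- \frac{8528}{W{\left(-84,k{\left(-10 \right)} \right)}} = - \frac{8528}{\left(\frac{5 - 10}{-1 - 10}\right)^{2} - -1344 - 16 \frac{5 - 10}{-1 - 10} - 84 \frac{5 - 10}{-1 - 10}} = - \frac{8528}{\left(\frac{1}{-11} \left(-5\right)\right)^{2} + 1344 - 16 \frac{1}{-11} \left(-5\right) - 84 \frac{1}{-11} \left(-5\right)} = - \frac{8528}{\left(\left(- \frac{1}{11}\right) \left(-5\right)\right)^{2} + 1344 - 16 \left(\left(- \frac{1}{11}\right) \left(-5\right)\right) - 84 \left(\left(- \frac{1}{11}\right) \left(-5\right)\right)} = - \frac{8528}{\left(\frac{5}{11}\right)^{2} + 1344 - \frac{80}{11} - \frac{420}{11}} = - \frac{8528}{\frac{25}{121} + 1344 - \frac{80}{11} - \frac{420}{11}} = - \frac{8528}{\frac{157149}{121}} = \left(-8528\right) \frac{121}{157149} = - \frac{1031888}{157149}$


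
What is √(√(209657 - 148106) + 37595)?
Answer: √(37595 + 3*√6839) ≈ 194.53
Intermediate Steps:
√(√(209657 - 148106) + 37595) = √(√61551 + 37595) = √(3*√6839 + 37595) = √(37595 + 3*√6839)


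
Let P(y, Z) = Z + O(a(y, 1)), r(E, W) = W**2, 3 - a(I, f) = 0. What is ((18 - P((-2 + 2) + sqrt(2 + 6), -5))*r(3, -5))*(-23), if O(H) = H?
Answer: -11500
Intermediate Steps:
a(I, f) = 3 (a(I, f) = 3 - 1*0 = 3 + 0 = 3)
P(y, Z) = 3 + Z (P(y, Z) = Z + 3 = 3 + Z)
((18 - P((-2 + 2) + sqrt(2 + 6), -5))*r(3, -5))*(-23) = ((18 - (3 - 5))*(-5)**2)*(-23) = ((18 - 1*(-2))*25)*(-23) = ((18 + 2)*25)*(-23) = (20*25)*(-23) = 500*(-23) = -11500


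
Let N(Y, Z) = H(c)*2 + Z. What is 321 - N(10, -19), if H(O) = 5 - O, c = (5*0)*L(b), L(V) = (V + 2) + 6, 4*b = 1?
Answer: 330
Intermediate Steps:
b = ¼ (b = (¼)*1 = ¼ ≈ 0.25000)
L(V) = 8 + V (L(V) = (2 + V) + 6 = 8 + V)
c = 0 (c = (5*0)*(8 + ¼) = 0*(33/4) = 0)
N(Y, Z) = 10 + Z (N(Y, Z) = (5 - 1*0)*2 + Z = (5 + 0)*2 + Z = 5*2 + Z = 10 + Z)
321 - N(10, -19) = 321 - (10 - 19) = 321 - 1*(-9) = 321 + 9 = 330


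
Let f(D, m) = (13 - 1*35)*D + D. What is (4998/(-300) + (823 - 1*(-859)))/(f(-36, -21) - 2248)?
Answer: -83267/74600 ≈ -1.1162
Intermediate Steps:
f(D, m) = -21*D (f(D, m) = (13 - 35)*D + D = -22*D + D = -21*D)
(4998/(-300) + (823 - 1*(-859)))/(f(-36, -21) - 2248) = (4998/(-300) + (823 - 1*(-859)))/(-21*(-36) - 2248) = (4998*(-1/300) + (823 + 859))/(756 - 2248) = (-833/50 + 1682)/(-1492) = (83267/50)*(-1/1492) = -83267/74600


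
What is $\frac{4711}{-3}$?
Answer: $- \frac{4711}{3} \approx -1570.3$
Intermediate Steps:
$\frac{4711}{-3} = 4711 \left(- \frac{1}{3}\right) = - \frac{4711}{3}$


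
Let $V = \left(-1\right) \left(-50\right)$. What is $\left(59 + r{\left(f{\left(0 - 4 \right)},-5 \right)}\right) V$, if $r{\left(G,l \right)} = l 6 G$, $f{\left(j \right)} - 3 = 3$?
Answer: $-6050$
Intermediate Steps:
$f{\left(j \right)} = 6$ ($f{\left(j \right)} = 3 + 3 = 6$)
$r{\left(G,l \right)} = 6 G l$ ($r{\left(G,l \right)} = 6 l G = 6 G l$)
$V = 50$
$\left(59 + r{\left(f{\left(0 - 4 \right)},-5 \right)}\right) V = \left(59 + 6 \cdot 6 \left(-5\right)\right) 50 = \left(59 - 180\right) 50 = \left(-121\right) 50 = -6050$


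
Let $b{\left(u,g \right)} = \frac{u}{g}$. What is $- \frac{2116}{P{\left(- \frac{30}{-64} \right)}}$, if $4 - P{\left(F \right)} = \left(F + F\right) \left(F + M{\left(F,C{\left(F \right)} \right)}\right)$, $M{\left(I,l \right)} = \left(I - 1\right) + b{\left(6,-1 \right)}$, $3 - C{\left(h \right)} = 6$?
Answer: $- \frac{541696}{2479} \approx -218.51$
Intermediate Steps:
$C{\left(h \right)} = -3$ ($C{\left(h \right)} = 3 - 6 = -3$)
$M{\left(I,l \right)} = -7 + I$ ($M{\left(I,l \right)} = \left(I - 1\right) + \frac{6}{-1} = \left(-1 + I\right) + 6 \left(-1\right) = \left(-1 + I\right) - 6 = -7 + I$)
$P{\left(F \right)} = 4 - 2 F \left(-7 + 2 F\right)$ ($P{\left(F \right)} = 4 - \left(F + F\right) \left(F + \left(-7 + F\right)\right) = 4 - 2 F \left(-7 + 2 F\right)$)
$- \frac{2116}{P{\left(- \frac{30}{-64} \right)}} = - \frac{2116}{4 - 4 \left(- \frac{30}{-64}\right)^{2} + 14 \left(- \frac{30}{-64}\right)} = - \frac{2116}{4 - 4 \left(\left(-30\right) \left(- \frac{1}{64}\right)\right)^{2} + 14 \left(\left(-30\right) \left(- \frac{1}{64}\right)\right)} = - \frac{2116}{4 - 4 \left(\frac{15}{32}\right)^{2} + 14 \cdot \frac{15}{32}} = - \frac{2116}{4 - \frac{225}{256} + \frac{105}{16}} = - \frac{2116}{\frac{2479}{256}} = \left(-2116\right) \frac{256}{2479} = - \frac{541696}{2479}$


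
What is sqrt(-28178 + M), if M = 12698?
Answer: 6*I*sqrt(430) ≈ 124.42*I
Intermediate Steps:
sqrt(-28178 + M) = sqrt(-28178 + 12698) = sqrt(-15480) = 6*I*sqrt(430)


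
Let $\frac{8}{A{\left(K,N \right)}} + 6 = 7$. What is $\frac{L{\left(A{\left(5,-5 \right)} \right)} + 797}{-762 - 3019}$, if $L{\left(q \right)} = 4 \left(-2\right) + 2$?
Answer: $- \frac{791}{3781} \approx -0.2092$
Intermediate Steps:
$A{\left(K,N \right)} = 8$ ($A{\left(K,N \right)} = \frac{8}{-6 + 7} = \frac{8}{1} = 8 \cdot 1 = 8$)
$L{\left(q \right)} = -6$ ($L{\left(q \right)} = -8 + 2 = -6$)
$\frac{L{\left(A{\left(5,-5 \right)} \right)} + 797}{-762 - 3019} = \frac{-6 + 797}{-762 - 3019} = \frac{791}{-3781} = 791 \left(- \frac{1}{3781}\right) = - \frac{791}{3781}$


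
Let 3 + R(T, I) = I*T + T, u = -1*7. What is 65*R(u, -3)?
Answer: 715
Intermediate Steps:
u = -7
R(T, I) = -3 + T + I*T (R(T, I) = -3 + (I*T + T) = -3 + (T + I*T) = -3 + T + I*T)
65*R(u, -3) = 65*(-3 - 7 - 3*(-7)) = 65*(-3 - 7 + 21) = 65*11 = 715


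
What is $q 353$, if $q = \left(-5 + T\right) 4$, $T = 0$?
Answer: $-7060$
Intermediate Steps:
$q = -20$ ($q = \left(-5 + 0\right) 4 = \left(-5\right) 4 = -20$)
$q 353 = \left(-20\right) 353 = -7060$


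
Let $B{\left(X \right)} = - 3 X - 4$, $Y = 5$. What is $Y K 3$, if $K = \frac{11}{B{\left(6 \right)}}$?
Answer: $- \frac{15}{2} \approx -7.5$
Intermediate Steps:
$B{\left(X \right)} = -4 - 3 X$
$K = - \frac{1}{2}$ ($K = \frac{11}{-4 - 18} = \frac{11}{-22} = 11 \left(- \frac{1}{22}\right) = - \frac{1}{2} \approx -0.5$)
$Y K 3 = 5 \left(- \frac{1}{2}\right) 3 = \left(- \frac{5}{2}\right) 3 = - \frac{15}{2}$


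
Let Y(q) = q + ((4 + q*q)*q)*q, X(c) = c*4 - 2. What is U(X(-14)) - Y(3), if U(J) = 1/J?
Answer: -6961/58 ≈ -120.02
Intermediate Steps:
X(c) = -2 + 4*c (X(c) = 4*c - 2 = -2 + 4*c)
Y(q) = q + q²*(4 + q²) (Y(q) = q + ((4 + q²)*q)*q = q + (q*(4 + q²))*q = q + q²*(4 + q²))
U(X(-14)) - Y(3) = 1/(-2 + 4*(-14)) - 3*(1 + 3³ + 4*3) = 1/(-2 - 56) - 3*(1 + 27 + 12) = 1/(-58) - 3*40 = -1/58 - 1*120 = -1/58 - 120 = -6961/58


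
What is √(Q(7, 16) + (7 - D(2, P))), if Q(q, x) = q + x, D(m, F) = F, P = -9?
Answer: √39 ≈ 6.2450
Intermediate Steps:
√(Q(7, 16) + (7 - D(2, P))) = √((7 + 16) + (7 - 1*(-9))) = √(23 + (7 + 9)) = √(23 + 16) = √39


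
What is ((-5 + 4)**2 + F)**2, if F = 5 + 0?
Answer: 36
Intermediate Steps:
F = 5
((-5 + 4)**2 + F)**2 = ((-5 + 4)**2 + 5)**2 = ((-1)**2 + 5)**2 = (1 + 5)**2 = 6**2 = 36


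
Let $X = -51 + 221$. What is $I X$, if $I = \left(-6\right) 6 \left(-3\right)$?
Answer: $18360$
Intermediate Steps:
$I = 108$ ($I = \left(-36\right) \left(-3\right) = 108$)
$X = 170$
$I X = 108 \cdot 170 = 18360$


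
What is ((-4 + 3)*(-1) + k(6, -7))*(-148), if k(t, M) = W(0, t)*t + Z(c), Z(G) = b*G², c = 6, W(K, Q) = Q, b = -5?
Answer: 21164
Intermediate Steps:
Z(G) = -5*G²
k(t, M) = -180 + t² (k(t, M) = t*t - 5*6² = t² - 5*36 = t² - 180 = -180 + t²)
((-4 + 3)*(-1) + k(6, -7))*(-148) = ((-4 + 3)*(-1) + (-180 + 6²))*(-148) = (-1*(-1) + (-180 + 36))*(-148) = (1 - 144)*(-148) = -143*(-148) = 21164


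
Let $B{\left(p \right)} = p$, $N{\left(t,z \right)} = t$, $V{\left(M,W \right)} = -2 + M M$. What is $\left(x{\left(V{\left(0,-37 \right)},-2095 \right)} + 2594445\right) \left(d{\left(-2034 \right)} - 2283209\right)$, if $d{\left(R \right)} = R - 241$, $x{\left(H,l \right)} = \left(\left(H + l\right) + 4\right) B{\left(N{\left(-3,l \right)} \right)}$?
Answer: $-5943913090416$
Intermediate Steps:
$V{\left(M,W \right)} = -2 + M^{2}$
$x{\left(H,l \right)} = -12 - 3 H - 3 l$ ($x{\left(H,l \right)} = \left(\left(H + l\right) + 4\right) \left(-3\right) = \left(4 + H + l\right) \left(-3\right) = -12 - 3 H - 3 l$)
$d{\left(R \right)} = -241 + R$ ($d{\left(R \right)} = R - 241 = -241 + R$)
$\left(x{\left(V{\left(0,-37 \right)},-2095 \right)} + 2594445\right) \left(d{\left(-2034 \right)} - 2283209\right) = \left(\left(-12 - 3 \left(-2 + 0^{2}\right) - -6285\right) + 2594445\right) \left(\left(-241 - 2034\right) - 2283209\right) = \left(\left(-12 - 3 \left(-2 + 0\right) + 6285\right) + 2594445\right) \left(-2275 - 2283209\right) = \left(\left(-12 - -6 + 6285\right) + 2594445\right) \left(-2285484\right) = \left(\left(-12 + 6 + 6285\right) + 2594445\right) \left(-2285484\right) = \left(6279 + 2594445\right) \left(-2285484\right) = 2600724 \left(-2285484\right) = -5943913090416$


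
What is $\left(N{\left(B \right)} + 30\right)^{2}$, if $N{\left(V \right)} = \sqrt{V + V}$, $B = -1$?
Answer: $\left(30 + i \sqrt{2}\right)^{2} \approx 898.0 + 84.853 i$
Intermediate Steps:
$N{\left(V \right)} = \sqrt{2} \sqrt{V}$ ($N{\left(V \right)} = \sqrt{2 V} = \sqrt{2} \sqrt{V}$)
$\left(N{\left(B \right)} + 30\right)^{2} = \left(\sqrt{2} \sqrt{-1} + 30\right)^{2} = \left(\sqrt{2} i + 30\right)^{2} = \left(i \sqrt{2} + 30\right)^{2} = \left(30 + i \sqrt{2}\right)^{2}$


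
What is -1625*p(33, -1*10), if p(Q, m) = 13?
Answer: -21125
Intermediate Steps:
-1625*p(33, -1*10) = -1625*13 = -21125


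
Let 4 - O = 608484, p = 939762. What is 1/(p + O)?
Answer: 1/331282 ≈ 3.0186e-6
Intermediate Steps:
O = -608480 (O = 4 - 1*608484 = 4 - 608484 = -608480)
1/(p + O) = 1/(939762 - 608480) = 1/331282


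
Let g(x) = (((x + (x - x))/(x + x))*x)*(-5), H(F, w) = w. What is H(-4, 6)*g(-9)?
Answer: 135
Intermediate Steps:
g(x) = -5*x/2 (g(x) = (((x + 0)/((2*x)))*x)*(-5) = ((x*(1/(2*x)))*x)*(-5) = (x/2)*(-5) = -5*x/2)
H(-4, 6)*g(-9) = 6*(-5/2*(-9)) = 6*(45/2) = 135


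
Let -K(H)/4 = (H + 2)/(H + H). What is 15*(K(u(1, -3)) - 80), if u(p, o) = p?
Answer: -1290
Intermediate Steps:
K(H) = -2*(2 + H)/H (K(H) = -4*(H + 2)/(H + H) = -4*(2 + H)/(2*H) = -4*(2 + H)*1/(2*H) = -2*(2 + H)/H)
15*(K(u(1, -3)) - 80) = 15*((-2 - 4/1) - 80) = 15*((-2 - 4*1) - 80) = 15*((-2 - 4) - 80) = 15*(-6 - 80) = 15*(-86) = -1290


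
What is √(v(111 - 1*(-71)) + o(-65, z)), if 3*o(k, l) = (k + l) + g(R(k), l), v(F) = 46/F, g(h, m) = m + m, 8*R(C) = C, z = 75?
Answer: √3993717/273 ≈ 7.3203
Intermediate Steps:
R(C) = C/8
g(h, m) = 2*m
o(k, l) = l + k/3 (o(k, l) = ((k + l) + 2*l)/3 = (k + 3*l)/3 = l + k/3)
√(v(111 - 1*(-71)) + o(-65, z)) = √(46/(111 - 1*(-71)) + (75 + (⅓)*(-65))) = √(46/(111 + 71) + (75 - 65/3)) = √(46/182 + 160/3) = √(46*(1/182) + 160/3) = √(23/91 + 160/3) = √(14629/273) = √3993717/273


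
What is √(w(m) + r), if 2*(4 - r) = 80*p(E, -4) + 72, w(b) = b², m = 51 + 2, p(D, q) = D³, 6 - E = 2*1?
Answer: √217 ≈ 14.731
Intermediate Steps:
E = 4 (E = 6 - 2 = 4)
m = 53
r = -2592 (r = 4 - (80*4³ + 72)/2 = 4 - (80*64 + 72)/2 = 4 - (5120 + 72)/2 = 4 - ½*5192 = 4 - 2596 = -2592)
√(w(m) + r) = √(53² - 2592) = √(2809 - 2592) = √217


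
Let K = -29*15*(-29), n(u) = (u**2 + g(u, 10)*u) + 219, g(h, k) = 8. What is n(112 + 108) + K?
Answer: 62994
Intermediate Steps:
n(u) = 219 + u**2 + 8*u (n(u) = (u**2 + 8*u) + 219 = 219 + u**2 + 8*u)
K = 12615 (K = -435*(-29) = 12615)
n(112 + 108) + K = (219 + (112 + 108)**2 + 8*(112 + 108)) + 12615 = (219 + 220**2 + 8*220) + 12615 = (219 + 48400 + 1760) + 12615 = 50379 + 12615 = 62994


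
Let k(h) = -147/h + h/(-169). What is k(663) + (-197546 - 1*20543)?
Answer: -48198585/221 ≈ -2.1809e+5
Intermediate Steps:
k(h) = -147/h - h/169 (k(h) = -147/h + h*(-1/169) = -147/h - h/169)
k(663) + (-197546 - 1*20543) = (-147/663 - 1/169*663) + (-197546 - 1*20543) = (-147*1/663 - 51/13) + (-197546 - 20543) = (-49/221 - 51/13) - 218089 = -916/221 - 218089 = -48198585/221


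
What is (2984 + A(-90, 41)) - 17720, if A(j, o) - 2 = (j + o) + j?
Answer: -14873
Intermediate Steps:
A(j, o) = 2 + o + 2*j (A(j, o) = 2 + ((j + o) + j) = 2 + (o + 2*j) = 2 + o + 2*j)
(2984 + A(-90, 41)) - 17720 = (2984 + (2 + 41 + 2*(-90))) - 17720 = (2984 + (2 + 41 - 180)) - 17720 = (2984 - 137) - 17720 = 2847 - 17720 = -14873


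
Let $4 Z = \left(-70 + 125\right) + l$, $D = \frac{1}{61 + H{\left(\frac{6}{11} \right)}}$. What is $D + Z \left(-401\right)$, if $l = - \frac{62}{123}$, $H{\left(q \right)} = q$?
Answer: $- \frac{1819704919}{333084} \approx -5463.2$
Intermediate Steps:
$D = \frac{11}{677}$ ($D = \frac{1}{61 + \frac{6}{11}} = \frac{1}{\frac{677}{11}} = \frac{11}{677} \approx 0.016248$)
$l = - \frac{62}{123}$ ($l = \left(-62\right) \frac{1}{123} = - \frac{62}{123} \approx -0.50406$)
$Z = \frac{6703}{492}$ ($Z = \frac{\left(-70 + 125\right) - \frac{62}{123}}{4} = \frac{55 - \frac{62}{123}}{4} = \frac{1}{4} \cdot \frac{6703}{123} = \frac{6703}{492} \approx 13.624$)
$D + Z \left(-401\right) = \frac{11}{677} + \frac{6703}{492} \left(-401\right) = \frac{11}{677} - \frac{2687903}{492} = - \frac{1819704919}{333084}$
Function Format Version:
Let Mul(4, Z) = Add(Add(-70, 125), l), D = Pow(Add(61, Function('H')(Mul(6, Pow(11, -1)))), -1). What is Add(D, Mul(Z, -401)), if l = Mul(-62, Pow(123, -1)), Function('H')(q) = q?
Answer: Rational(-1819704919, 333084) ≈ -5463.2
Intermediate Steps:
D = Rational(11, 677) (D = Pow(Add(61, Mul(6, Pow(11, -1))), -1) = Pow(Add(61, Mul(6, Rational(1, 11))), -1) = Pow(Add(61, Rational(6, 11)), -1) = Pow(Rational(677, 11), -1) = Rational(11, 677) ≈ 0.016248)
l = Rational(-62, 123) (l = Mul(-62, Rational(1, 123)) = Rational(-62, 123) ≈ -0.50406)
Z = Rational(6703, 492) (Z = Mul(Rational(1, 4), Add(Add(-70, 125), Rational(-62, 123))) = Mul(Rational(1, 4), Add(55, Rational(-62, 123))) = Mul(Rational(1, 4), Rational(6703, 123)) = Rational(6703, 492) ≈ 13.624)
Add(D, Mul(Z, -401)) = Add(Rational(11, 677), Mul(Rational(6703, 492), -401)) = Add(Rational(11, 677), Rational(-2687903, 492)) = Rational(-1819704919, 333084)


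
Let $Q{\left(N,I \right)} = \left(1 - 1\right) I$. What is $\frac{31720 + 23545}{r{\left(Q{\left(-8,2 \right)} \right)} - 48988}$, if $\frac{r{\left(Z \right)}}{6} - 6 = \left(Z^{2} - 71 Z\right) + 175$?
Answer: $- \frac{55265}{47902} \approx -1.1537$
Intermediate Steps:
$Q{\left(N,I \right)} = 0$ ($Q{\left(N,I \right)} = 0 I = 0$)
$r{\left(Z \right)} = 1086 - 426 Z + 6 Z^{2}$ ($r{\left(Z \right)} = 36 + 6 \left(\left(Z^{2} - 71 Z\right) + 175\right) = 36 + 6 \left(175 + Z^{2} - 71 Z\right) = 36 + \left(1050 - 426 Z + 6 Z^{2}\right) = 1086 - 426 Z + 6 Z^{2}$)
$\frac{31720 + 23545}{r{\left(Q{\left(-8,2 \right)} \right)} - 48988} = \frac{31720 + 23545}{\left(1086 - 0 + 6 \cdot 0^{2}\right) - 48988} = \frac{55265}{\left(1086 + 0 + 6 \cdot 0\right) - 48988} = \frac{55265}{\left(1086 + 0 + 0\right) - 48988} = \frac{55265}{1086 - 48988} = \frac{55265}{-47902} = 55265 \left(- \frac{1}{47902}\right) = - \frac{55265}{47902}$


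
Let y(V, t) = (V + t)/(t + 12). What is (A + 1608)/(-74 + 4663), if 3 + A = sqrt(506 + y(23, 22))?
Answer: 1605/4589 + sqrt(586466)/156026 ≈ 0.35466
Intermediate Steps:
y(V, t) = (V + t)/(12 + t)
A = -3 + sqrt(586466)/34 (A = -3 + sqrt(506 + (23 + 22)/(12 + 22)) = -3 + sqrt(506 + 45/34) = -3 + sqrt(17249/34) = -3 + sqrt(586466)/34 ≈ 19.524)
(A + 1608)/(-74 + 4663) = ((-3 + sqrt(586466)/34) + 1608)/(-74 + 4663) = (1605 + sqrt(586466)/34)/4589 = (1605 + sqrt(586466)/34)*(1/4589) = 1605/4589 + sqrt(586466)/156026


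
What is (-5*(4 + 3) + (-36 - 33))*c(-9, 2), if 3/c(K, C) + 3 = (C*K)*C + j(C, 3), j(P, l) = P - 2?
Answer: 8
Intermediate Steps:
j(P, l) = -2 + P
c(K, C) = 3/(-5 + C + K*C**2) (c(K, C) = 3/(-3 + ((C*K)*C + (-2 + C))) = 3/(-3 + (K*C**2 + (-2 + C))) = 3/(-3 + (-2 + C + K*C**2)) = 3/(-5 + C + K*C**2))
(-5*(4 + 3) + (-36 - 33))*c(-9, 2) = (-5*(4 + 3) + (-36 - 33))*(3/(-5 + 2 - 9*2**2)) = (-5*7 - 69)*(3/(-5 + 2 - 9*4)) = (-35 - 69)*(3/(-5 + 2 - 36)) = -312/(-39) = -312*(-1)/39 = -104*(-1/13) = 8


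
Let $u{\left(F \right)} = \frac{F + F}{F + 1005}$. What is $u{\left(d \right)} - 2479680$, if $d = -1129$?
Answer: $- \frac{153739031}{62} \approx -2.4797 \cdot 10^{6}$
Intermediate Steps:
$u{\left(F \right)} = \frac{2 F}{1005 + F}$
$u{\left(d \right)} - 2479680 = 2 \left(-1129\right) \frac{1}{1005 - 1129} - 2479680 = 2 \left(-1129\right) \frac{1}{-124} - 2479680 = 2 \left(-1129\right) \left(- \frac{1}{124}\right) - 2479680 = \frac{1129}{62} - 2479680 = - \frac{153739031}{62}$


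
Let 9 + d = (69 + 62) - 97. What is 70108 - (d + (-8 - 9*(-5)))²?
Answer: 66264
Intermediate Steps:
d = 25 (d = -9 + ((69 + 62) - 97) = -9 + (131 - 97) = -9 + 34 = 25)
70108 - (d + (-8 - 9*(-5)))² = 70108 - (25 + (-8 - 9*(-5)))² = 70108 - (25 + (-8 + 45))² = 70108 - (25 + 37)² = 70108 - 1*62² = 70108 - 1*3844 = 70108 - 3844 = 66264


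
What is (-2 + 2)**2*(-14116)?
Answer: 0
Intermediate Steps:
(-2 + 2)**2*(-14116) = 0**2*(-14116) = 0*(-14116) = 0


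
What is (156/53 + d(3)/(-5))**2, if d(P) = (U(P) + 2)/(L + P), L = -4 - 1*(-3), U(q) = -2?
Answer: 24336/2809 ≈ 8.6636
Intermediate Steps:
L = -1 (L = -4 + 3 = -1)
d(P) = 0 (d(P) = (-2 + 2)/(-1 + P) = 0/(-1 + P) = 0)
(156/53 + d(3)/(-5))**2 = (156/53 + 0/(-5))**2 = (156*(1/53) + 0*(-1/5))**2 = (156/53 + 0)**2 = (156/53)**2 = 24336/2809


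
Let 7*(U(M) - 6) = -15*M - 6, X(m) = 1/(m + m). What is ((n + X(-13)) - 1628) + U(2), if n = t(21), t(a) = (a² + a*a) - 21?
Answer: -139445/182 ≈ -766.18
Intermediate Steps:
t(a) = -21 + 2*a² (t(a) = (a² + a²) - 21 = 2*a² - 21 = -21 + 2*a²)
X(m) = 1/(2*m)
n = 861 (n = -21 + 2*21² = -21 + 2*441 = -21 + 882 = 861)
U(M) = 36/7 - 15*M/7 (U(M) = 6 + (-15*M - 6)/7 = 6 + (-6 - 15*M)/7 = 6 + (-6/7 - 15*M/7) = 36/7 - 15*M/7)
((n + X(-13)) - 1628) + U(2) = ((861 + (½)/(-13)) - 1628) + (36/7 - 15/7*2) = ((861 + (½)*(-1/13)) - 1628) + (36/7 - 30/7) = ((861 - 1/26) - 1628) + 6/7 = (22385/26 - 1628) + 6/7 = -19943/26 + 6/7 = -139445/182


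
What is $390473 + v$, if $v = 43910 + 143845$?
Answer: $578228$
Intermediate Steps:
$v = 187755$
$390473 + v = 390473 + 187755 = 578228$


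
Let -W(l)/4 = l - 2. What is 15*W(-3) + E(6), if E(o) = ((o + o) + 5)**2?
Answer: 589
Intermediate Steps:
W(l) = 8 - 4*l (W(l) = -4*(l - 2) = -4*(-2 + l) = 8 - 4*l)
E(o) = (5 + 2*o)**2 (E(o) = (2*o + 5)**2 = (5 + 2*o)**2)
15*W(-3) + E(6) = 15*(8 - 4*(-3)) + (5 + 2*6)**2 = 15*(8 + 12) + (5 + 12)**2 = 15*20 + 17**2 = 300 + 289 = 589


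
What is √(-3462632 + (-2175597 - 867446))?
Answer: 5*I*√260227 ≈ 2550.6*I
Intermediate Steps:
√(-3462632 + (-2175597 - 867446)) = √(-3462632 - 3043043) = √(-6505675) = 5*I*√260227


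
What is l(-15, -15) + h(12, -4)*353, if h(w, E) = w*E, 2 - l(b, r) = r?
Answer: -16927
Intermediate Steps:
l(b, r) = 2 - r
h(w, E) = E*w
l(-15, -15) + h(12, -4)*353 = (2 - 1*(-15)) - 4*12*353 = (2 + 15) - 48*353 = 17 - 16944 = -16927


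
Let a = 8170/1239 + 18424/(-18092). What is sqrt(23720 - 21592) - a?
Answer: -31246076/5603997 + 4*sqrt(133) ≈ 40.555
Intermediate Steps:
a = 31246076/5603997 (a = 8170*(1/1239) + 18424*(-1/18092) = 8170/1239 - 4606/4523 = 31246076/5603997 ≈ 5.5757)
sqrt(23720 - 21592) - a = sqrt(23720 - 21592) - 1*31246076/5603997 = sqrt(2128) - 31246076/5603997 = 4*sqrt(133) - 31246076/5603997 = -31246076/5603997 + 4*sqrt(133)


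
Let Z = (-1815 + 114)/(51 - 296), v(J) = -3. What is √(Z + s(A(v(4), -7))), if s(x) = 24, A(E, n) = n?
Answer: 19*√105/35 ≈ 5.5626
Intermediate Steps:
Z = 243/35 (Z = -1701/(-245) = -1701*(-1/245) = 243/35 ≈ 6.9429)
√(Z + s(A(v(4), -7))) = √(243/35 + 24) = √(1083/35) = 19*√105/35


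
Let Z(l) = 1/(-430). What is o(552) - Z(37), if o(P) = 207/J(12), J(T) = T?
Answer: 14837/860 ≈ 17.252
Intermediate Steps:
Z(l) = -1/430
o(P) = 69/4 (o(P) = 207/12 = 207*(1/12) = 69/4)
o(552) - Z(37) = 69/4 - 1*(-1/430) = 69/4 + 1/430 = 14837/860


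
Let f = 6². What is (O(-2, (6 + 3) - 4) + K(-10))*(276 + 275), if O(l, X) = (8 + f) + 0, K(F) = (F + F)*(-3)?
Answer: 57304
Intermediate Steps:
f = 36
K(F) = -6*F (K(F) = (2*F)*(-3) = -6*F)
O(l, X) = 44 (O(l, X) = (8 + 36) + 0 = 44 + 0 = 44)
(O(-2, (6 + 3) - 4) + K(-10))*(276 + 275) = (44 - 6*(-10))*(276 + 275) = (44 + 60)*551 = 104*551 = 57304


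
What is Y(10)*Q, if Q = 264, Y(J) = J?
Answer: 2640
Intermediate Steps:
Y(10)*Q = 10*264 = 2640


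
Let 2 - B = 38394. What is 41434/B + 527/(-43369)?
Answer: -29309415/26855204 ≈ -1.0914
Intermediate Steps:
B = -38392 (B = 2 - 1*38394 = 2 - 38394 = -38392)
41434/B + 527/(-43369) = 41434/(-38392) + 527/(-43369) = 41434*(-1/38392) + 527*(-1/43369) = -20717/19196 - 17/1399 = -29309415/26855204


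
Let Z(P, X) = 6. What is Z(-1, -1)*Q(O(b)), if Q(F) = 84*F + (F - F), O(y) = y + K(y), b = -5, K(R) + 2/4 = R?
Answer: -5292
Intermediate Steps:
K(R) = -½ + R
O(y) = -½ + 2*y (O(y) = y + (-½ + y) = -½ + 2*y)
Q(F) = 84*F (Q(F) = 84*F + 0 = 84*F)
Z(-1, -1)*Q(O(b)) = 6*(84*(-½ + 2*(-5))) = 6*(84*(-½ - 10)) = 6*(84*(-21/2)) = 6*(-882) = -5292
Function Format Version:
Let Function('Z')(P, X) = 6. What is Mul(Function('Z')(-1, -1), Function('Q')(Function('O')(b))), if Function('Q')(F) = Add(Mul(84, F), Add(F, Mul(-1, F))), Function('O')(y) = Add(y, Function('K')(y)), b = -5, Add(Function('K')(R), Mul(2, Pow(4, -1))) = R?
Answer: -5292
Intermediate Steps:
Function('K')(R) = Add(Rational(-1, 2), R)
Function('O')(y) = Add(Rational(-1, 2), Mul(2, y)) (Function('O')(y) = Add(y, Add(Rational(-1, 2), y)) = Add(Rational(-1, 2), Mul(2, y)))
Function('Q')(F) = Mul(84, F) (Function('Q')(F) = Add(Mul(84, F), 0) = Mul(84, F))
Mul(Function('Z')(-1, -1), Function('Q')(Function('O')(b))) = Mul(6, Mul(84, Add(Rational(-1, 2), Mul(2, -5)))) = Mul(6, Mul(84, Add(Rational(-1, 2), -10))) = Mul(6, Mul(84, Rational(-21, 2))) = Mul(6, -882) = -5292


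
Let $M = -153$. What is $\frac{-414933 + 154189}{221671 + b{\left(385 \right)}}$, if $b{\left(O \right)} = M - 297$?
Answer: $- \frac{23704}{20111} \approx -1.1787$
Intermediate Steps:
$b{\left(O \right)} = -450$ ($b{\left(O \right)} = -153 - 297 = -450$)
$\frac{-414933 + 154189}{221671 + b{\left(385 \right)}} = \frac{-414933 + 154189}{221671 - 450} = - \frac{260744}{221221} = \left(-260744\right) \frac{1}{221221} = - \frac{23704}{20111}$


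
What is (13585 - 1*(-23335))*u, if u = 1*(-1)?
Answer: -36920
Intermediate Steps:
u = -1
(13585 - 1*(-23335))*u = (13585 - 1*(-23335))*(-1) = (13585 + 23335)*(-1) = 36920*(-1) = -36920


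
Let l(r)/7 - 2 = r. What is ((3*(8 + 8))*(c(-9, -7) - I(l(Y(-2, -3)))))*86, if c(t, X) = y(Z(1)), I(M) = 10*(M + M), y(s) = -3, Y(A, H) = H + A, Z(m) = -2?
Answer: 1721376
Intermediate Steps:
Y(A, H) = A + H
l(r) = 14 + 7*r
I(M) = 20*M (I(M) = 10*(2*M) = 20*M)
c(t, X) = -3
((3*(8 + 8))*(c(-9, -7) - I(l(Y(-2, -3)))))*86 = ((3*(8 + 8))*(-3 - 20*(14 + 7*(-2 - 3))))*86 = ((3*16)*(-3 - 20*(14 + 7*(-5))))*86 = (48*(-3 - 20*(14 - 35)))*86 = (48*(-3 - 20*(-21)))*86 = (48*(-3 - 1*(-420)))*86 = (48*(-3 + 420))*86 = (48*417)*86 = 20016*86 = 1721376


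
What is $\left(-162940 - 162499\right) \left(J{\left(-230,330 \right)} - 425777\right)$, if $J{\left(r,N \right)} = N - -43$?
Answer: $138443052356$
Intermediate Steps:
$J{\left(r,N \right)} = 43 + N$ ($J{\left(r,N \right)} = N + 43 = 43 + N$)
$\left(-162940 - 162499\right) \left(J{\left(-230,330 \right)} - 425777\right) = \left(-162940 - 162499\right) \left(\left(43 + 330\right) - 425777\right) = - 325439 \left(373 - 425777\right) = \left(-325439\right) \left(-425404\right) = 138443052356$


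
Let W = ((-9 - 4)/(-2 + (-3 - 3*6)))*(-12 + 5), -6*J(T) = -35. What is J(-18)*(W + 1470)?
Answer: 1180165/138 ≈ 8551.9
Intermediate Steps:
J(T) = 35/6 (J(T) = -⅙*(-35) = 35/6)
W = -91/23 (W = -13/(-2 + (-3 - 18))*(-7) = -13/(-2 - 21)*(-7) = -13/(-23)*(-7) = -13*(-1/23)*(-7) = (13/23)*(-7) = -91/23 ≈ -3.9565)
J(-18)*(W + 1470) = 35*(-91/23 + 1470)/6 = (35/6)*(33719/23) = 1180165/138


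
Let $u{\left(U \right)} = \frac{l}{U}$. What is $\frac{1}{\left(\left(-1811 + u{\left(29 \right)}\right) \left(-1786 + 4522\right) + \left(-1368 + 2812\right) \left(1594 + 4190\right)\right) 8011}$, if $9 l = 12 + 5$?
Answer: $\frac{29}{789275507648} \approx 3.6743 \cdot 10^{-11}$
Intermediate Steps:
$l = \frac{17}{9}$ ($l = \frac{12 + 5}{9} = \frac{1}{9} \cdot 17 = \frac{17}{9} \approx 1.8889$)
$u{\left(U \right)} = \frac{17}{9 U}$
$\frac{1}{\left(\left(-1811 + u{\left(29 \right)}\right) \left(-1786 + 4522\right) + \left(-1368 + 2812\right) \left(1594 + 4190\right)\right) 8011} = \frac{1}{\left(\left(-1811 + \frac{17}{9 \cdot 29}\right) \left(-1786 + 4522\right) + \left(-1368 + 2812\right) \left(1594 + 4190\right)\right) 8011} = \frac{1}{\left(-1811 + \frac{17}{9} \cdot \frac{1}{29}\right) 2736 + 1444 \cdot 5784} \cdot \frac{1}{8011} = \frac{1}{\left(-1811 + \frac{17}{261}\right) 2736 + 8352096} \cdot \frac{1}{8011} = \frac{1}{\left(- \frac{472654}{261}\right) 2736 + 8352096} \cdot \frac{1}{8011} = \frac{1}{- \frac{143686816}{29} + 8352096} \cdot \frac{1}{8011} = \frac{1}{\frac{98523968}{29}} \cdot \frac{1}{8011} = \frac{29}{98523968} \cdot \frac{1}{8011} = \frac{29}{789275507648}$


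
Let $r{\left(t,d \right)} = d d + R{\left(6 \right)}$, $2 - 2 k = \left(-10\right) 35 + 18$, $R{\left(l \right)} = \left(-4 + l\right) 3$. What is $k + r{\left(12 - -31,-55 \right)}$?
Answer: $3198$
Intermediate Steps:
$R{\left(l \right)} = -12 + 3 l$
$k = 167$ ($k = 1 - \frac{\left(-10\right) 35 + 18}{2} = 1 - \frac{-350 + 18}{2} = 1 - -166 = 1 + 166 = 167$)
$r{\left(t,d \right)} = 6 + d^{2}$ ($r{\left(t,d \right)} = d d + \left(-12 + 3 \cdot 6\right) = d^{2} + \left(-12 + 18\right) = d^{2} + 6 = 6 + d^{2}$)
$k + r{\left(12 - -31,-55 \right)} = 167 + \left(6 + \left(-55\right)^{2}\right) = 167 + \left(6 + 3025\right) = 167 + 3031 = 3198$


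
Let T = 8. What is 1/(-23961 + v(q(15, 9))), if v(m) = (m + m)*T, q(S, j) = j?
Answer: -1/23817 ≈ -4.1987e-5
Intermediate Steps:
v(m) = 16*m (v(m) = (m + m)*8 = (2*m)*8 = 16*m)
1/(-23961 + v(q(15, 9))) = 1/(-23961 + 16*9) = 1/(-23961 + 144) = 1/(-23817) = -1/23817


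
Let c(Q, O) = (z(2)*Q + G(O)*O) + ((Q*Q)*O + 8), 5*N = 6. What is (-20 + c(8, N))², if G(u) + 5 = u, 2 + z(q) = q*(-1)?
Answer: 498436/625 ≈ 797.50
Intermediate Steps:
N = 6/5 (N = (⅕)*6 = 6/5 ≈ 1.2000)
z(q) = -2 - q (z(q) = -2 + q*(-1) = -2 - q)
G(u) = -5 + u
c(Q, O) = 8 - 4*Q + O*Q² + O*(-5 + O) (c(Q, O) = ((-2 - 1*2)*Q + (-5 + O)*O) + ((Q*Q)*O + 8) = ((-2 - 2)*Q + O*(-5 + O)) + (Q²*O + 8) = (-4*Q + O*(-5 + O)) + (O*Q² + 8) = (-4*Q + O*(-5 + O)) + (8 + O*Q²) = 8 - 4*Q + O*Q² + O*(-5 + O))
(-20 + c(8, N))² = (-20 + (8 - 4*8 + (6/5)*8² + 6*(-5 + 6/5)/5))² = (-20 + (8 - 32 + (6/5)*64 + (6/5)*(-19/5)))² = (-20 + (8 - 32 + 384/5 - 114/25))² = (-20 + 1206/25)² = (706/25)² = 498436/625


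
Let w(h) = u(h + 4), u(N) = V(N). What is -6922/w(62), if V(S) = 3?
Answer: -6922/3 ≈ -2307.3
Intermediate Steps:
u(N) = 3
w(h) = 3
-6922/w(62) = -6922/3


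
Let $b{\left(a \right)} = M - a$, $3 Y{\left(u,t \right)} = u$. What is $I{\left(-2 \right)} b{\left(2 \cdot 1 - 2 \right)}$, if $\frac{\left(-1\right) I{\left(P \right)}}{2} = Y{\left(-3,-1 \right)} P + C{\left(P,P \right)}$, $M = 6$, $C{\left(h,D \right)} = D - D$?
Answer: $-24$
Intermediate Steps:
$Y{\left(u,t \right)} = \frac{u}{3}$
$C{\left(h,D \right)} = 0$
$b{\left(a \right)} = 6 - a$
$I{\left(P \right)} = 2 P$ ($I{\left(P \right)} = - 2 \left(\frac{1}{3} \left(-3\right) P + 0\right) = - 2 \left(- P + 0\right) = - 2 \left(- P\right) = 2 P$)
$I{\left(-2 \right)} b{\left(2 \cdot 1 - 2 \right)} = 2 \left(-2\right) \left(6 - \left(2 \cdot 1 - 2\right)\right) = - 4 \left(6 - \left(2 - 2\right)\right) = - 4 \left(6 - 0\right) = - 4 \left(6 + 0\right) = \left(-4\right) 6 = -24$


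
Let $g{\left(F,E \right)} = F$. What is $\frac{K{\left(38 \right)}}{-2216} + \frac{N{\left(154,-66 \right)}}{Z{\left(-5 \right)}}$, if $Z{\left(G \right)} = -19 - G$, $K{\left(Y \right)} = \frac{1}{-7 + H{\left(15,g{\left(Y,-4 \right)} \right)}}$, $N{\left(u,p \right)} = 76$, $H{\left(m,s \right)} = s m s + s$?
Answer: $- \frac{1826555735}{336470792} \approx -5.4286$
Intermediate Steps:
$H{\left(m,s \right)} = s + m s^{2}$ ($H{\left(m,s \right)} = m s s + s = m s^{2} + s = s + m s^{2}$)
$K{\left(Y \right)} = \frac{1}{-7 + Y \left(1 + 15 Y\right)}$
$\frac{K{\left(38 \right)}}{-2216} + \frac{N{\left(154,-66 \right)}}{Z{\left(-5 \right)}} = \frac{1}{\left(-7 + 38 \left(1 + 15 \cdot 38\right)\right) \left(-2216\right)} + \frac{76}{-19 - -5} = \frac{1}{-7 + 38 \left(1 + 570\right)} \left(- \frac{1}{2216}\right) + \frac{76}{-19 + 5} = \frac{1}{-7 + 38 \cdot 571} \left(- \frac{1}{2216}\right) + \frac{76}{-14} = \frac{1}{-7 + 21698} \left(- \frac{1}{2216}\right) + 76 \left(- \frac{1}{14}\right) = \frac{1}{21691} \left(- \frac{1}{2216}\right) - \frac{38}{7} = - \frac{1}{48067256} - \frac{38}{7} = - \frac{1826555735}{336470792}$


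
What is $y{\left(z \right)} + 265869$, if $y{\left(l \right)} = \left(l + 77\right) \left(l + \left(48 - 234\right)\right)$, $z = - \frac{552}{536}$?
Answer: $\frac{1129703151}{4489} \approx 2.5166 \cdot 10^{5}$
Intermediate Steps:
$z = - \frac{69}{67}$ ($z = \left(-552\right) \frac{1}{536} = - \frac{69}{67} \approx -1.0299$)
$y{\left(l \right)} = \left(-186 + l\right) \left(77 + l\right)$ ($y{\left(l \right)} = \left(77 + l\right) \left(l + \left(48 - 234\right)\right) = \left(77 + l\right) \left(l - 186\right) = \left(77 + l\right) \left(-186 + l\right) = \left(-186 + l\right) \left(77 + l\right)$)
$y{\left(z \right)} + 265869 = \left(-14322 + \left(- \frac{69}{67}\right)^{2} - - \frac{7521}{67}\right) + 265869 = \left(-14322 + \frac{4761}{4489} + \frac{7521}{67}\right) + 265869 = - \frac{63782790}{4489} + 265869 = \frac{1129703151}{4489}$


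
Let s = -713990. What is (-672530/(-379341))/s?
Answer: -67253/27084568059 ≈ -2.4831e-6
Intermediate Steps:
(-672530/(-379341))/s = -672530/(-379341)/(-713990) = -672530*(-1/379341)*(-1/713990) = (672530/379341)*(-1/713990) = -67253/27084568059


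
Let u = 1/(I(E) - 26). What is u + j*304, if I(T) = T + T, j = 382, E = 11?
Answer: 464511/4 ≈ 1.1613e+5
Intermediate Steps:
I(T) = 2*T
u = -1/4 (u = 1/(2*11 - 26) = 1/(22 - 26) = 1/(-4) = -1/4 ≈ -0.25000)
u + j*304 = -1/4 + 382*304 = -1/4 + 116128 = 464511/4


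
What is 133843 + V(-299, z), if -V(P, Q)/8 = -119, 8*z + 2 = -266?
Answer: 134795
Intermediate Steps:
z = -67/2 (z = -1/4 + (1/8)*(-266) = -1/4 - 133/4 = -67/2 ≈ -33.500)
V(P, Q) = 952 (V(P, Q) = -8*(-119) = 952)
133843 + V(-299, z) = 133843 + 952 = 134795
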